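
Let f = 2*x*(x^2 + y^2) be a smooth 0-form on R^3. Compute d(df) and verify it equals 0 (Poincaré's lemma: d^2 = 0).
d(df) = 0

Step 1: df = sum_i (∂f/∂x_i) dx_i = (6*x^2 + 2*y^2) dx + (4*x*y) dy + (0) dz.
Step 2: Apply d again. Using the 1-form formula, the coefficient of dx ∧ dy in d(df) is ∂^2 f/∂x ∂y - ∂^2 f/∂y ∂x = (4*y) - (4*y) = 0 (equality of mixed partials for smooth f).
Similarly for dx ∧ dz and dy ∧ dz — all coefficients vanish. So d(df) = 0.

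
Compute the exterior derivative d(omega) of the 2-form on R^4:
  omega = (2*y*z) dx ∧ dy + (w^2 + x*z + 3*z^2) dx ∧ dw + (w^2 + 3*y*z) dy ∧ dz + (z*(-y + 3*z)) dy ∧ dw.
d(omega) = (2*y) dx ∧ dy ∧ dz + (-x - 6*z) dx ∧ dz ∧ dw + (2*w + y - 6*z) dy ∧ dz ∧ dw

For a 2-form omega = sum_{i<j} g_{ij} dx_i ∧ dx_j, the exterior derivative is
  d(omega) = sum_{i<j} d(g_{ij}) ∧ dx_i ∧ dx_j = sum_{i<j, k} (∂g_{ij}/∂x_k) dx_k ∧ dx_i ∧ dx_j.
Expand each term, using dx_k ∧ dx_i ∧ dx_j = sgn(permutation) dx_{(a)} ∧ dx_{(b)} ∧ dx_{(c)} with (a < b < c) sorted:
  d(2*y*z) includes (∂/∂z)(2*y*z) dz = (2*y) dz, which multiplied by dx ∧ dy gives (2*y) dx ∧ dy ∧ dz
  d(w^2 + x*z + 3*z^2) includes (∂/∂z)(w^2 + x*z + 3*z^2) dz = (x + 6*z) dz, which multiplied by dx ∧ dw gives (-x - 6*z) dx ∧ dz ∧ dw
  d(w^2 + 3*y*z) includes (∂/∂w)(w^2 + 3*y*z) dw = (2*w) dw, which multiplied by dy ∧ dz gives (2*w) dy ∧ dz ∧ dw
  d(z*(-y + 3*z)) includes (∂/∂z)(z*(-y + 3*z)) dz = (-y + 6*z) dz, which multiplied by dy ∧ dw gives (y - 6*z) dy ∧ dz ∧ dw
Collecting like 3-forms: d(omega) = (2*y) dx ∧ dy ∧ dz + (-x - 6*z) dx ∧ dz ∧ dw + (2*w + y - 6*z) dy ∧ dz ∧ dw.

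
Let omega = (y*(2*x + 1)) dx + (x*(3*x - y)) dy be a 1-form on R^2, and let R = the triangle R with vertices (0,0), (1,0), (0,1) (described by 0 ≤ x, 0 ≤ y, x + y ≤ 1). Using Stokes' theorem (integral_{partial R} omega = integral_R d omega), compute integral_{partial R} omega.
integral_(partial R) omega = 0

Stokes: integral_partial_R omega = integral_R d omega with d omega = (∂Q/∂x - ∂P/∂y) dx ∧ dy.
  ∂Q/∂x = 6*x - y
  ∂P/∂y = 2*x + 1
  integrand = ∂Q/∂x - ∂P/∂y = 4*x - y - 1.
Integrating over R: integral_0^1 integral_0^{1-x} (4*x - y - 1) dy dx = 0.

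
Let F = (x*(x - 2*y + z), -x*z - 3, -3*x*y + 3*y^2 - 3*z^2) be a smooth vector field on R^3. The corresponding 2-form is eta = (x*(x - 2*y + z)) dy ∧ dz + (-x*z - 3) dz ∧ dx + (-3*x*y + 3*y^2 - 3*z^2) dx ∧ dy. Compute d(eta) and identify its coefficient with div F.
d(eta) = (2*x - 2*y - 5*z) dx ∧ dy ∧ dz; div F = 2*x - 2*y - 5*z

For a 2-form in R^3 of the form above, applying d gives a 3-form with coefficient ∂P/∂x + ∂Q/∂y + ∂R/∂z:
  ∂P/∂x = 2*x - 2*y + z
  ∂Q/∂y = 0
  ∂R/∂z = -6*z
Sum = 2*x - 2*y - 5*z, which is exactly div F.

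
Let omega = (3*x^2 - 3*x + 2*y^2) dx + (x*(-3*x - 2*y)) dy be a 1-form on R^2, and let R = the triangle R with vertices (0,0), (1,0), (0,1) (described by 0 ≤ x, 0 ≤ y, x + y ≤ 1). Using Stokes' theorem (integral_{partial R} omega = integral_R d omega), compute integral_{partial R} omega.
integral_(partial R) omega = -2

Stokes: integral_partial_R omega = integral_R d omega with d omega = (∂Q/∂x - ∂P/∂y) dx ∧ dy.
  ∂Q/∂x = -6*x - 2*y
  ∂P/∂y = 4*y
  integrand = ∂Q/∂x - ∂P/∂y = -6*x - 6*y.
Integrating over R: integral_0^1 integral_0^{1-x} (-6*x - 6*y) dy dx = -2.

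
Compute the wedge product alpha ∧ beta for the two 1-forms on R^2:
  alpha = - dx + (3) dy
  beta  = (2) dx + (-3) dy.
alpha ∧ beta = (-3) dx ∧ dy

Distribute the wedge, using dx_i ∧ dx_j = -dx_j ∧ dx_i and dx_i ∧ dx_i = 0. For each pair (i, j) with i < j, the coefficient of dx_i ∧ dx_j in alpha ∧ beta is (alpha_i * beta_j - alpha_j * beta_i). Collecting: alpha ∧ beta = (-3) dx ∧ dy.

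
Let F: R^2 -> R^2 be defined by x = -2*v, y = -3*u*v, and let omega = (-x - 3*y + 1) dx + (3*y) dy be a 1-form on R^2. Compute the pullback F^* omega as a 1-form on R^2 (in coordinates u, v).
F^* omega = (27*u*v^2) du + (27*u^2*v - 18*u*v - 4*v - 2) dv

Using F^*(f dg) = (f ∘ F) d(g ∘ F), substitute each coordinate x_i by F_i(u, v) in f_i, and replace dx_i by d F_i = (∂F_i/∂u) du + (∂F_i/∂v) dv.
  For the x component: f_1(F) = 9*u*v + 2*v + 1; d F_1 = (0) du + (-2) dv
  For the y component: f_2(F) = -9*u*v; d F_2 = (-3*v) du + (-3*u) dv
Combining and collecting du, dv coefficients:
  coeff of du: 27*u*v^2
  coeff of dv: 27*u^2*v - 18*u*v - 4*v - 2
F^* omega = (27*u*v^2) du + (27*u^2*v - 18*u*v - 4*v - 2) dv.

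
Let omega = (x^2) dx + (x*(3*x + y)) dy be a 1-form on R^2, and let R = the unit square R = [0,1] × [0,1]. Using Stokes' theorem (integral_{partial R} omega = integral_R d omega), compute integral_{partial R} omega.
integral_(partial R) omega = 7/2

Stokes: integral_partial_R omega = integral_R d omega with d omega = (∂Q/∂x - ∂P/∂y) dx ∧ dy.
  ∂Q/∂x = 6*x + y
  ∂P/∂y = 0
  integrand = ∂Q/∂x - ∂P/∂y = 6*x + y.
Integrating over R: integral_0^1 integral_0^1 (6*x + y) dx dy = 7/2.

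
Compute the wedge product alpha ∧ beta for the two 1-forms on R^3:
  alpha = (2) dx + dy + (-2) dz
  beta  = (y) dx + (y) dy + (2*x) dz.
alpha ∧ beta = (y) dx ∧ dy + (4*x + 2*y) dx ∧ dz + (2*x + 2*y) dy ∧ dz

Distribute the wedge, using dx_i ∧ dx_j = -dx_j ∧ dx_i and dx_i ∧ dx_i = 0. For each pair (i, j) with i < j, the coefficient of dx_i ∧ dx_j in alpha ∧ beta is (alpha_i * beta_j - alpha_j * beta_i). Collecting: alpha ∧ beta = (y) dx ∧ dy + (4*x + 2*y) dx ∧ dz + (2*x + 2*y) dy ∧ dz.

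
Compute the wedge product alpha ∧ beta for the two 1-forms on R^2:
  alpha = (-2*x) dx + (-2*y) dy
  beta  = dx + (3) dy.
alpha ∧ beta = (-6*x + 2*y) dx ∧ dy

Distribute the wedge, using dx_i ∧ dx_j = -dx_j ∧ dx_i and dx_i ∧ dx_i = 0. For each pair (i, j) with i < j, the coefficient of dx_i ∧ dx_j in alpha ∧ beta is (alpha_i * beta_j - alpha_j * beta_i). Collecting: alpha ∧ beta = (-6*x + 2*y) dx ∧ dy.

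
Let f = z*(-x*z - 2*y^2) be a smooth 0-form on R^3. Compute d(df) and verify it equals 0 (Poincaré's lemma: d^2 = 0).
d(df) = 0

Step 1: df = sum_i (∂f/∂x_i) dx_i = (-z^2) dx + (-4*y*z) dy + (-2*x*z - 2*y^2) dz.
Step 2: Apply d again. Using the 1-form formula, the coefficient of dx ∧ dy in d(df) is ∂^2 f/∂x ∂y - ∂^2 f/∂y ∂x = (0) - (0) = 0 (equality of mixed partials for smooth f).
Similarly for dx ∧ dz and dy ∧ dz — all coefficients vanish. So d(df) = 0.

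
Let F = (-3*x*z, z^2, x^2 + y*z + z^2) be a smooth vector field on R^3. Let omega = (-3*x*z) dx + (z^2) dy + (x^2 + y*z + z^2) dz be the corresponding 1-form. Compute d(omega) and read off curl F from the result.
d(omega) = (-z) dy ∧ dz + (-5*x) dz ∧ dx + (0) dx ∧ dy; curl F = (-z, -5*x, 0)

d omega = sum_{i<j} (∂f_j/∂x_i - ∂f_i/∂x_j) dx_i ∧ dx_j. Under the identification (dy ∧ dz, dz ∧ dx, dx ∧ dy) ↔ (e_x, e_y, e_z), the coefficients are exactly the components of curl F. Compute:
  ∂R/∂y - ∂Q/∂z = (z) - (2*z) = -z
  ∂P/∂z - ∂R/∂x = (-3*x) - (2*x) = -5*x
  ∂Q/∂x - ∂P/∂y = (0) - (0) = 0.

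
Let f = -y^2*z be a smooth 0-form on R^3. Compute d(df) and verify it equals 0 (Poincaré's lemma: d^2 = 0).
d(df) = 0

Step 1: df = sum_i (∂f/∂x_i) dx_i = (0) dx + (-2*y*z) dy + (-y^2) dz.
Step 2: Apply d again. Using the 1-form formula, the coefficient of dx ∧ dy in d(df) is ∂^2 f/∂x ∂y - ∂^2 f/∂y ∂x = (0) - (0) = 0 (equality of mixed partials for smooth f).
Similarly for dx ∧ dz and dy ∧ dz — all coefficients vanish. So d(df) = 0.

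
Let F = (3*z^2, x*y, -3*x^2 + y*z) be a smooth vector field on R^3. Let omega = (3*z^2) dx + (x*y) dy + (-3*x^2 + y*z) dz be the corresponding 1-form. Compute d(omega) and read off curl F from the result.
d(omega) = (z) dy ∧ dz + (6*x + 6*z) dz ∧ dx + (y) dx ∧ dy; curl F = (z, 6*x + 6*z, y)

d omega = sum_{i<j} (∂f_j/∂x_i - ∂f_i/∂x_j) dx_i ∧ dx_j. Under the identification (dy ∧ dz, dz ∧ dx, dx ∧ dy) ↔ (e_x, e_y, e_z), the coefficients are exactly the components of curl F. Compute:
  ∂R/∂y - ∂Q/∂z = (z) - (0) = z
  ∂P/∂z - ∂R/∂x = (6*z) - (-6*x) = 6*x + 6*z
  ∂Q/∂x - ∂P/∂y = (y) - (0) = y.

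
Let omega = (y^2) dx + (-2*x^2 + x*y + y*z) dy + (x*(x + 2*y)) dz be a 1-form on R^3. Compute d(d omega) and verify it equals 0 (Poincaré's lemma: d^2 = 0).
d(d omega) = 0

Step 1: d omega = sum_{i<j} (∂f_j/∂x_i - ∂f_i/∂x_j) dx_i ∧ dx_j:
  coeff of dx ∧ dy: -4*x - y
  coeff of dx ∧ dz: 2*x + 2*y
  coeff of dy ∧ dz: 2*x - y
Step 2: Apply d again to each 2-form coefficient. The only possible 3-form in R^3 is dx ∧ dy ∧ dz, with coefficient
  ∂(coeff of dy∧dz)/∂x - ∂(coeff of dx∧dz)/∂y + ∂(coeff of dx∧dy)/∂z
  = ∂/∂x (2*x - y) - ∂/∂y (2*x + 2*y) + ∂/∂z (-4*x - y).
Each of these terms simplifies to sums of mixed partials that cancel in pairs. The result is 0 (by equality of mixed partials for smooth functions — Schwarz / Clairaut).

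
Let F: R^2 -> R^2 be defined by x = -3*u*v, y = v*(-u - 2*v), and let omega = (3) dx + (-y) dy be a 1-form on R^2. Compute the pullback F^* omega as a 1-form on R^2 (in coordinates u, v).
F^* omega = (v*(-u*v - 2*v^2 - 9)) du + (-u^2*v - 6*u*v^2 - 9*u - 8*v^3) dv

Using F^*(f dg) = (f ∘ F) d(g ∘ F), substitute each coordinate x_i by F_i(u, v) in f_i, and replace dx_i by d F_i = (∂F_i/∂u) du + (∂F_i/∂v) dv.
  For the x component: f_1(F) = 3; d F_1 = (-3*v) du + (-3*u) dv
  For the y component: f_2(F) = v*(u + 2*v); d F_2 = (-v) du + (-u - 4*v) dv
Combining and collecting du, dv coefficients:
  coeff of du: v*(-u*v - 2*v^2 - 9)
  coeff of dv: -u^2*v - 6*u*v^2 - 9*u - 8*v^3
F^* omega = (v*(-u*v - 2*v^2 - 9)) du + (-u^2*v - 6*u*v^2 - 9*u - 8*v^3) dv.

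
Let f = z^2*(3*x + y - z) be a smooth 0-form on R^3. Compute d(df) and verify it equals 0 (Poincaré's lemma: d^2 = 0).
d(df) = 0

Step 1: df = sum_i (∂f/∂x_i) dx_i = (3*z^2) dx + (z^2) dy + (z*(6*x + 2*y - 3*z)) dz.
Step 2: Apply d again. Using the 1-form formula, the coefficient of dx ∧ dy in d(df) is ∂^2 f/∂x ∂y - ∂^2 f/∂y ∂x = (0) - (0) = 0 (equality of mixed partials for smooth f).
Similarly for dx ∧ dz and dy ∧ dz — all coefficients vanish. So d(df) = 0.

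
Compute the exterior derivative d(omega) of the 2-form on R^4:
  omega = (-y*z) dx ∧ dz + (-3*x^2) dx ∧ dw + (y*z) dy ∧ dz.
d(omega) = (z) dx ∧ dy ∧ dz

For a 2-form omega = sum_{i<j} g_{ij} dx_i ∧ dx_j, the exterior derivative is
  d(omega) = sum_{i<j} d(g_{ij}) ∧ dx_i ∧ dx_j = sum_{i<j, k} (∂g_{ij}/∂x_k) dx_k ∧ dx_i ∧ dx_j.
Expand each term, using dx_k ∧ dx_i ∧ dx_j = sgn(permutation) dx_{(a)} ∧ dx_{(b)} ∧ dx_{(c)} with (a < b < c) sorted:
  d(-y*z) includes (∂/∂y)(-y*z) dy = (-z) dy, which multiplied by dx ∧ dz gives (z) dx ∧ dy ∧ dz
Collecting like 3-forms: d(omega) = (z) dx ∧ dy ∧ dz.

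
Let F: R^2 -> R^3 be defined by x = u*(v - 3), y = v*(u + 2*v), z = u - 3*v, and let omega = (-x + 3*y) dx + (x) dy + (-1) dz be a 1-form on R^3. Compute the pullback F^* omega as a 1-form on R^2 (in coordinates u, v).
F^* omega = (3*u*v^2 - 6*u*v - 9*u + 6*v^3 - 18*v^2 - 1) du + (3*u^2*v + 10*u*v^2 - 12*u*v + 3) dv

Using F^*(f dg) = (f ∘ F) d(g ∘ F), substitute each coordinate x_i by F_i(u, v) in f_i, and replace dx_i by d F_i = (∂F_i/∂u) du + (∂F_i/∂v) dv.
  For the x component: f_1(F) = 2*u*v + 3*u + 6*v^2; d F_1 = (v - 3) du + (u) dv
  For the y component: f_2(F) = u*(v - 3); d F_2 = (v) du + (u + 4*v) dv
  For the z component: f_3(F) = -1; d F_3 = (1) du + (-3) dv
Combining and collecting du, dv coefficients:
  coeff of du: 3*u*v^2 - 6*u*v - 9*u + 6*v^3 - 18*v^2 - 1
  coeff of dv: 3*u^2*v + 10*u*v^2 - 12*u*v + 3
F^* omega = (3*u*v^2 - 6*u*v - 9*u + 6*v^3 - 18*v^2 - 1) du + (3*u^2*v + 10*u*v^2 - 12*u*v + 3) dv.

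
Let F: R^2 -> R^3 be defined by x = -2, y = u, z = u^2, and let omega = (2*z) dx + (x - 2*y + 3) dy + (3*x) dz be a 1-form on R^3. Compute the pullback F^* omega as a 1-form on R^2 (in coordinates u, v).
F^* omega = (1 - 14*u) du

Using F^*(f dg) = (f ∘ F) d(g ∘ F), substitute each coordinate x_i by F_i(u, v) in f_i, and replace dx_i by d F_i = (∂F_i/∂u) du + (∂F_i/∂v) dv.
  For the x component: f_1(F) = 2*u^2; d F_1 = (0) du + (0) dv
  For the y component: f_2(F) = 1 - 2*u; d F_2 = (1) du + (0) dv
  For the z component: f_3(F) = -6; d F_3 = (2*u) du + (0) dv
Combining and collecting du, dv coefficients:
  coeff of du: 1 - 14*u
  coeff of dv: 0
F^* omega = (1 - 14*u) du.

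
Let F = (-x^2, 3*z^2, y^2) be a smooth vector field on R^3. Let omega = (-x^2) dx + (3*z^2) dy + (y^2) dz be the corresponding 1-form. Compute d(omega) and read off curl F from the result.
d(omega) = (2*y - 6*z) dy ∧ dz + (0) dz ∧ dx + (0) dx ∧ dy; curl F = (2*y - 6*z, 0, 0)

d omega = sum_{i<j} (∂f_j/∂x_i - ∂f_i/∂x_j) dx_i ∧ dx_j. Under the identification (dy ∧ dz, dz ∧ dx, dx ∧ dy) ↔ (e_x, e_y, e_z), the coefficients are exactly the components of curl F. Compute:
  ∂R/∂y - ∂Q/∂z = (2*y) - (6*z) = 2*y - 6*z
  ∂P/∂z - ∂R/∂x = (0) - (0) = 0
  ∂Q/∂x - ∂P/∂y = (0) - (0) = 0.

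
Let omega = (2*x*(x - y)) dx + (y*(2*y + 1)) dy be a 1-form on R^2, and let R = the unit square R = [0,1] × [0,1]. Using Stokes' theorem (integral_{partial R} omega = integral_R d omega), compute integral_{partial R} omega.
integral_(partial R) omega = 1

Stokes: integral_partial_R omega = integral_R d omega with d omega = (∂Q/∂x - ∂P/∂y) dx ∧ dy.
  ∂Q/∂x = 0
  ∂P/∂y = -2*x
  integrand = ∂Q/∂x - ∂P/∂y = 2*x.
Integrating over R: integral_0^1 integral_0^1 (2*x) dx dy = 1.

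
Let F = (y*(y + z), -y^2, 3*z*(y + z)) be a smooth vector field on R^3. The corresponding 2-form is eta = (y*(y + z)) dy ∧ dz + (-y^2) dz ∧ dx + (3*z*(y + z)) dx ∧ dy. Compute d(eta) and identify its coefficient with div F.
d(eta) = (y + 6*z) dx ∧ dy ∧ dz; div F = y + 6*z

For a 2-form in R^3 of the form above, applying d gives a 3-form with coefficient ∂P/∂x + ∂Q/∂y + ∂R/∂z:
  ∂P/∂x = 0
  ∂Q/∂y = -2*y
  ∂R/∂z = 3*y + 6*z
Sum = y + 6*z, which is exactly div F.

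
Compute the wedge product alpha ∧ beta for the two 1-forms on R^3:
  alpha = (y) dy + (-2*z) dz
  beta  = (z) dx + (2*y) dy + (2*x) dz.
alpha ∧ beta = (-y*z) dx ∧ dy + (2*y*(x + 2*z)) dy ∧ dz + (2*z^2) dx ∧ dz

Distribute the wedge, using dx_i ∧ dx_j = -dx_j ∧ dx_i and dx_i ∧ dx_i = 0. For each pair (i, j) with i < j, the coefficient of dx_i ∧ dx_j in alpha ∧ beta is (alpha_i * beta_j - alpha_j * beta_i). Collecting: alpha ∧ beta = (-y*z) dx ∧ dy + (2*y*(x + 2*z)) dy ∧ dz + (2*z^2) dx ∧ dz.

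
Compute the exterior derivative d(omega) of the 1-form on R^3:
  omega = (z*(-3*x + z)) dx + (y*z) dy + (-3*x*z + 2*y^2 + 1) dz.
d(omega) = (3*x - 5*z) dx ∧ dz + (3*y) dy ∧ dz

For a 1-form omega = sum_i f_i dx_i, the exterior derivative is
  d(omega) = sum_{i < j} (∂f_j/∂x_i - ∂f_i/∂x_j) dx_i ∧ dx_j.
  coefficient of dx ∧ dz: ∂f_3/∂x - ∂f_1/∂z = ∂(-3*x*z + 2*y^2 + 1)/∂x - ∂(z*(-3*x + z))/∂z = 3*x - 5*z
  coefficient of dy ∧ dz: ∂f_3/∂y - ∂f_2/∂z = ∂(-3*x*z + 2*y^2 + 1)/∂y - ∂(y*z)/∂z = 3*y
Assembling: d(omega) = (3*x - 5*z) dx ∧ dz + (3*y) dy ∧ dz.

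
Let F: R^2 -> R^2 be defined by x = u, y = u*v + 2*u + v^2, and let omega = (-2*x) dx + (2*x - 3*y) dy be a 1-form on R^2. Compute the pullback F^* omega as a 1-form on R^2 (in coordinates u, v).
F^* omega = (-3*u*v^2 - 10*u*v - 10*u - 3*v^3 - 6*v^2) du + (-3*u^2*v - 4*u^2 - 9*u*v^2 - 8*u*v - 6*v^3) dv

Using F^*(f dg) = (f ∘ F) d(g ∘ F), substitute each coordinate x_i by F_i(u, v) in f_i, and replace dx_i by d F_i = (∂F_i/∂u) du + (∂F_i/∂v) dv.
  For the x component: f_1(F) = -2*u; d F_1 = (1) du + (0) dv
  For the y component: f_2(F) = -3*u*v - 4*u - 3*v^2; d F_2 = (v + 2) du + (u + 2*v) dv
Combining and collecting du, dv coefficients:
  coeff of du: -3*u*v^2 - 10*u*v - 10*u - 3*v^3 - 6*v^2
  coeff of dv: -3*u^2*v - 4*u^2 - 9*u*v^2 - 8*u*v - 6*v^3
F^* omega = (-3*u*v^2 - 10*u*v - 10*u - 3*v^3 - 6*v^2) du + (-3*u^2*v - 4*u^2 - 9*u*v^2 - 8*u*v - 6*v^3) dv.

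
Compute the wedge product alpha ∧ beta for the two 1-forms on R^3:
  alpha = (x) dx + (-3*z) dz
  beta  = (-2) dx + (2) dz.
alpha ∧ beta = (2*x - 6*z) dx ∧ dz

Distribute the wedge, using dx_i ∧ dx_j = -dx_j ∧ dx_i and dx_i ∧ dx_i = 0. For each pair (i, j) with i < j, the coefficient of dx_i ∧ dx_j in alpha ∧ beta is (alpha_i * beta_j - alpha_j * beta_i). Collecting: alpha ∧ beta = (2*x - 6*z) dx ∧ dz.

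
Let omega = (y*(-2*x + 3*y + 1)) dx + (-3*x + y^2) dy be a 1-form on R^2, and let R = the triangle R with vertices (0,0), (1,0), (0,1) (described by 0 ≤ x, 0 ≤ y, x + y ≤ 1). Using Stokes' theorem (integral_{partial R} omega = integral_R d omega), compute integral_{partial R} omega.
integral_(partial R) omega = -8/3

Stokes: integral_partial_R omega = integral_R d omega with d omega = (∂Q/∂x - ∂P/∂y) dx ∧ dy.
  ∂Q/∂x = -3
  ∂P/∂y = -2*x + 6*y + 1
  integrand = ∂Q/∂x - ∂P/∂y = 2*x - 6*y - 4.
Integrating over R: integral_0^1 integral_0^{1-x} (2*x - 6*y - 4) dy dx = -8/3.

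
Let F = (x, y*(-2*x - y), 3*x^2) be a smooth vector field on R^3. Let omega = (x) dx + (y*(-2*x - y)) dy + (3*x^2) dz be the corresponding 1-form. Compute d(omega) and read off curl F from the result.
d(omega) = (0) dy ∧ dz + (-6*x) dz ∧ dx + (-2*y) dx ∧ dy; curl F = (0, -6*x, -2*y)

d omega = sum_{i<j} (∂f_j/∂x_i - ∂f_i/∂x_j) dx_i ∧ dx_j. Under the identification (dy ∧ dz, dz ∧ dx, dx ∧ dy) ↔ (e_x, e_y, e_z), the coefficients are exactly the components of curl F. Compute:
  ∂R/∂y - ∂Q/∂z = (0) - (0) = 0
  ∂P/∂z - ∂R/∂x = (0) - (6*x) = -6*x
  ∂Q/∂x - ∂P/∂y = (-2*y) - (0) = -2*y.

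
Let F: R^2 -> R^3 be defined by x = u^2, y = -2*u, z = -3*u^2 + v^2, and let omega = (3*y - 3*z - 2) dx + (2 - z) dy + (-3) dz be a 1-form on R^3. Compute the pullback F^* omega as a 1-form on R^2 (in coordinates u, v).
F^* omega = (18*u^3 - 18*u^2 - 6*u*v^2 + 14*u + 2*v^2 - 4) du + (-6*v) dv

Using F^*(f dg) = (f ∘ F) d(g ∘ F), substitute each coordinate x_i by F_i(u, v) in f_i, and replace dx_i by d F_i = (∂F_i/∂u) du + (∂F_i/∂v) dv.
  For the x component: f_1(F) = 9*u^2 - 6*u - 3*v^2 - 2; d F_1 = (2*u) du + (0) dv
  For the y component: f_2(F) = 3*u^2 - v^2 + 2; d F_2 = (-2) du + (0) dv
  For the z component: f_3(F) = -3; d F_3 = (-6*u) du + (2*v) dv
Combining and collecting du, dv coefficients:
  coeff of du: 18*u^3 - 18*u^2 - 6*u*v^2 + 14*u + 2*v^2 - 4
  coeff of dv: -6*v
F^* omega = (18*u^3 - 18*u^2 - 6*u*v^2 + 14*u + 2*v^2 - 4) du + (-6*v) dv.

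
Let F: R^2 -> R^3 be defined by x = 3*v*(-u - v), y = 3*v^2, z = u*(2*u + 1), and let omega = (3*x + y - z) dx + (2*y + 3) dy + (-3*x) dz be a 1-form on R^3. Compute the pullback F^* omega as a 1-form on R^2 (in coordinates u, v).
F^* omega = (3*v*(14*u^2 + 21*u*v + 4*u + 6*v^2 + 3*v)) du + (6*u^3 + 39*u^2*v + 3*u^2 + 72*u*v^2 + 6*u*v + 72*v^3 + 18*v) dv

Using F^*(f dg) = (f ∘ F) d(g ∘ F), substitute each coordinate x_i by F_i(u, v) in f_i, and replace dx_i by d F_i = (∂F_i/∂u) du + (∂F_i/∂v) dv.
  For the x component: f_1(F) = -2*u^2 - 9*u*v - u - 6*v^2; d F_1 = (-3*v) du + (-3*u - 6*v) dv
  For the y component: f_2(F) = 6*v^2 + 3; d F_2 = (0) du + (6*v) dv
  For the z component: f_3(F) = 9*v*(u + v); d F_3 = (4*u + 1) du + (0) dv
Combining and collecting du, dv coefficients:
  coeff of du: 3*v*(14*u^2 + 21*u*v + 4*u + 6*v^2 + 3*v)
  coeff of dv: 6*u^3 + 39*u^2*v + 3*u^2 + 72*u*v^2 + 6*u*v + 72*v^3 + 18*v
F^* omega = (3*v*(14*u^2 + 21*u*v + 4*u + 6*v^2 + 3*v)) du + (6*u^3 + 39*u^2*v + 3*u^2 + 72*u*v^2 + 6*u*v + 72*v^3 + 18*v) dv.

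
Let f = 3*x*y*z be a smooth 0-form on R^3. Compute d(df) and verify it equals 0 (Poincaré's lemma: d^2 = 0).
d(df) = 0

Step 1: df = sum_i (∂f/∂x_i) dx_i = (3*y*z) dx + (3*x*z) dy + (3*x*y) dz.
Step 2: Apply d again. Using the 1-form formula, the coefficient of dx ∧ dy in d(df) is ∂^2 f/∂x ∂y - ∂^2 f/∂y ∂x = (3*z) - (3*z) = 0 (equality of mixed partials for smooth f).
Similarly for dx ∧ dz and dy ∧ dz — all coefficients vanish. So d(df) = 0.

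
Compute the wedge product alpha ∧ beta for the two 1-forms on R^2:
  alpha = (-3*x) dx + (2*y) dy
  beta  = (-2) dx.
alpha ∧ beta = (4*y) dx ∧ dy

Distribute the wedge, using dx_i ∧ dx_j = -dx_j ∧ dx_i and dx_i ∧ dx_i = 0. For each pair (i, j) with i < j, the coefficient of dx_i ∧ dx_j in alpha ∧ beta is (alpha_i * beta_j - alpha_j * beta_i). Collecting: alpha ∧ beta = (4*y) dx ∧ dy.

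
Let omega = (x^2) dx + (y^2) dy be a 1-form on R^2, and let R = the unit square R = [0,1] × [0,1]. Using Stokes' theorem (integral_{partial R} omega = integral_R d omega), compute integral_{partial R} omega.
integral_(partial R) omega = 0

Stokes: integral_partial_R omega = integral_R d omega with d omega = (∂Q/∂x - ∂P/∂y) dx ∧ dy.
  ∂Q/∂x = 0
  ∂P/∂y = 0
  integrand = ∂Q/∂x - ∂P/∂y = 0.
Integrating over R: integral_0^1 integral_0^1 (0) dx dy = 0.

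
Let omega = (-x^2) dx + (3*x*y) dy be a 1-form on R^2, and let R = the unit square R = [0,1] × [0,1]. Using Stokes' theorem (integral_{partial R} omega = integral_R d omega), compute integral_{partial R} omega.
integral_(partial R) omega = 3/2

Stokes: integral_partial_R omega = integral_R d omega with d omega = (∂Q/∂x - ∂P/∂y) dx ∧ dy.
  ∂Q/∂x = 3*y
  ∂P/∂y = 0
  integrand = ∂Q/∂x - ∂P/∂y = 3*y.
Integrating over R: integral_0^1 integral_0^1 (3*y) dx dy = 3/2.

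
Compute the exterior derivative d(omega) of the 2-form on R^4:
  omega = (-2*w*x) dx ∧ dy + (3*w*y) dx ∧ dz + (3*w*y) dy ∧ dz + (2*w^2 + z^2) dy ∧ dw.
d(omega) = (-2*x) dx ∧ dy ∧ dw + (-3*w) dx ∧ dy ∧ dz + (3*y) dx ∧ dz ∧ dw + (3*y - 2*z) dy ∧ dz ∧ dw

For a 2-form omega = sum_{i<j} g_{ij} dx_i ∧ dx_j, the exterior derivative is
  d(omega) = sum_{i<j} d(g_{ij}) ∧ dx_i ∧ dx_j = sum_{i<j, k} (∂g_{ij}/∂x_k) dx_k ∧ dx_i ∧ dx_j.
Expand each term, using dx_k ∧ dx_i ∧ dx_j = sgn(permutation) dx_{(a)} ∧ dx_{(b)} ∧ dx_{(c)} with (a < b < c) sorted:
  d(-2*w*x) includes (∂/∂w)(-2*w*x) dw = (-2*x) dw, which multiplied by dx ∧ dy gives (-2*x) dx ∧ dy ∧ dw
  d(3*w*y) includes (∂/∂y)(3*w*y) dy = (3*w) dy, which multiplied by dx ∧ dz gives (-3*w) dx ∧ dy ∧ dz
  d(3*w*y) includes (∂/∂w)(3*w*y) dw = (3*y) dw, which multiplied by dx ∧ dz gives (3*y) dx ∧ dz ∧ dw
  d(3*w*y) includes (∂/∂w)(3*w*y) dw = (3*y) dw, which multiplied by dy ∧ dz gives (3*y) dy ∧ dz ∧ dw
  d(2*w^2 + z^2) includes (∂/∂z)(2*w^2 + z^2) dz = (2*z) dz, which multiplied by dy ∧ dw gives (-2*z) dy ∧ dz ∧ dw
Collecting like 3-forms: d(omega) = (-2*x) dx ∧ dy ∧ dw + (-3*w) dx ∧ dy ∧ dz + (3*y) dx ∧ dz ∧ dw + (3*y - 2*z) dy ∧ dz ∧ dw.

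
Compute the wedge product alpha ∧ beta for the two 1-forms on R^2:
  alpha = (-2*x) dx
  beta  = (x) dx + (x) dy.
alpha ∧ beta = (-2*x^2) dx ∧ dy

Distribute the wedge, using dx_i ∧ dx_j = -dx_j ∧ dx_i and dx_i ∧ dx_i = 0. For each pair (i, j) with i < j, the coefficient of dx_i ∧ dx_j in alpha ∧ beta is (alpha_i * beta_j - alpha_j * beta_i). Collecting: alpha ∧ beta = (-2*x^2) dx ∧ dy.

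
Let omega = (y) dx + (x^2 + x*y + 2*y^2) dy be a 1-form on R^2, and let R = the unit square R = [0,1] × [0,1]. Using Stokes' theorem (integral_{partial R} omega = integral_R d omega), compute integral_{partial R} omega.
integral_(partial R) omega = 1/2

Stokes: integral_partial_R omega = integral_R d omega with d omega = (∂Q/∂x - ∂P/∂y) dx ∧ dy.
  ∂Q/∂x = 2*x + y
  ∂P/∂y = 1
  integrand = ∂Q/∂x - ∂P/∂y = 2*x + y - 1.
Integrating over R: integral_0^1 integral_0^1 (2*x + y - 1) dx dy = 1/2.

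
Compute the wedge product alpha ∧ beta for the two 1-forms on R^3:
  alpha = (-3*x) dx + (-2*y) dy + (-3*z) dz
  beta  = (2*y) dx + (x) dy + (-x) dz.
alpha ∧ beta = (-3*x^2 + 4*y^2) dx ∧ dy + (3*x^2 + 6*y*z) dx ∧ dz + (x*(2*y + 3*z)) dy ∧ dz

Distribute the wedge, using dx_i ∧ dx_j = -dx_j ∧ dx_i and dx_i ∧ dx_i = 0. For each pair (i, j) with i < j, the coefficient of dx_i ∧ dx_j in alpha ∧ beta is (alpha_i * beta_j - alpha_j * beta_i). Collecting: alpha ∧ beta = (-3*x^2 + 4*y^2) dx ∧ dy + (3*x^2 + 6*y*z) dx ∧ dz + (x*(2*y + 3*z)) dy ∧ dz.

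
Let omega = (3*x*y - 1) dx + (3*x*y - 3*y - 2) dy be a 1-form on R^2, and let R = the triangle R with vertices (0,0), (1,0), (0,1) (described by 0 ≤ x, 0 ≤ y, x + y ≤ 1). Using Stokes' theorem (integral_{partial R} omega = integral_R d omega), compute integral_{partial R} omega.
integral_(partial R) omega = 0

Stokes: integral_partial_R omega = integral_R d omega with d omega = (∂Q/∂x - ∂P/∂y) dx ∧ dy.
  ∂Q/∂x = 3*y
  ∂P/∂y = 3*x
  integrand = ∂Q/∂x - ∂P/∂y = -3*x + 3*y.
Integrating over R: integral_0^1 integral_0^{1-x} (-3*x + 3*y) dy dx = 0.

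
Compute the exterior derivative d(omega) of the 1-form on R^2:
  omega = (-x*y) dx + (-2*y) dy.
d(omega) = (x) dx ∧ dy

For a 1-form omega = sum_i f_i dx_i, the exterior derivative is
  d(omega) = sum_{i < j} (∂f_j/∂x_i - ∂f_i/∂x_j) dx_i ∧ dx_j.
  coefficient of dx ∧ dy: ∂f_2/∂x - ∂f_1/∂y = ∂(-2*y)/∂x - ∂(-x*y)/∂y = x
Assembling: d(omega) = (x) dx ∧ dy.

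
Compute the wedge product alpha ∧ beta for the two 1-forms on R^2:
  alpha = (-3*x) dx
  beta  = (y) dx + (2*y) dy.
alpha ∧ beta = (-6*x*y) dx ∧ dy

Distribute the wedge, using dx_i ∧ dx_j = -dx_j ∧ dx_i and dx_i ∧ dx_i = 0. For each pair (i, j) with i < j, the coefficient of dx_i ∧ dx_j in alpha ∧ beta is (alpha_i * beta_j - alpha_j * beta_i). Collecting: alpha ∧ beta = (-6*x*y) dx ∧ dy.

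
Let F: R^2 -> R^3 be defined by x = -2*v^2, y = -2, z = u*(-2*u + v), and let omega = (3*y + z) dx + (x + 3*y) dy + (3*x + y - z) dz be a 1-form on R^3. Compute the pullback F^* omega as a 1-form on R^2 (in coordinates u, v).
F^* omega = (-8*u^3 + 6*u^2*v + 23*u*v^2 + 8*u - 6*v^3 - 2*v) du + (2*u^3 + 7*u^2*v - 10*u*v^2 - 2*u + 24*v) dv

Using F^*(f dg) = (f ∘ F) d(g ∘ F), substitute each coordinate x_i by F_i(u, v) in f_i, and replace dx_i by d F_i = (∂F_i/∂u) du + (∂F_i/∂v) dv.
  For the x component: f_1(F) = -2*u^2 + u*v - 6; d F_1 = (0) du + (-4*v) dv
  For the y component: f_2(F) = -2*v^2 - 6; d F_2 = (0) du + (0) dv
  For the z component: f_3(F) = 2*u^2 - u*v - 6*v^2 - 2; d F_3 = (-4*u + v) du + (u) dv
Combining and collecting du, dv coefficients:
  coeff of du: -8*u^3 + 6*u^2*v + 23*u*v^2 + 8*u - 6*v^3 - 2*v
  coeff of dv: 2*u^3 + 7*u^2*v - 10*u*v^2 - 2*u + 24*v
F^* omega = (-8*u^3 + 6*u^2*v + 23*u*v^2 + 8*u - 6*v^3 - 2*v) du + (2*u^3 + 7*u^2*v - 10*u*v^2 - 2*u + 24*v) dv.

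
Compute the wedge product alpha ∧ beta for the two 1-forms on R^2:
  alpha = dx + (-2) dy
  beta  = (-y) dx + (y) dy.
alpha ∧ beta = (-y) dx ∧ dy

Distribute the wedge, using dx_i ∧ dx_j = -dx_j ∧ dx_i and dx_i ∧ dx_i = 0. For each pair (i, j) with i < j, the coefficient of dx_i ∧ dx_j in alpha ∧ beta is (alpha_i * beta_j - alpha_j * beta_i). Collecting: alpha ∧ beta = (-y) dx ∧ dy.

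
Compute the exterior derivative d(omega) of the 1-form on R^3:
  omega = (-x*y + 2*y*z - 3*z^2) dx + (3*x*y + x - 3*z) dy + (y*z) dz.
d(omega) = (x + 3*y - 2*z + 1) dx ∧ dy + (-2*y + 6*z) dx ∧ dz + (z + 3) dy ∧ dz

For a 1-form omega = sum_i f_i dx_i, the exterior derivative is
  d(omega) = sum_{i < j} (∂f_j/∂x_i - ∂f_i/∂x_j) dx_i ∧ dx_j.
  coefficient of dx ∧ dy: ∂f_2/∂x - ∂f_1/∂y = ∂(3*x*y + x - 3*z)/∂x - ∂(-x*y + 2*y*z - 3*z^2)/∂y = x + 3*y - 2*z + 1
  coefficient of dx ∧ dz: ∂f_3/∂x - ∂f_1/∂z = ∂(y*z)/∂x - ∂(-x*y + 2*y*z - 3*z^2)/∂z = -2*y + 6*z
  coefficient of dy ∧ dz: ∂f_3/∂y - ∂f_2/∂z = ∂(y*z)/∂y - ∂(3*x*y + x - 3*z)/∂z = z + 3
Assembling: d(omega) = (x + 3*y - 2*z + 1) dx ∧ dy + (-2*y + 6*z) dx ∧ dz + (z + 3) dy ∧ dz.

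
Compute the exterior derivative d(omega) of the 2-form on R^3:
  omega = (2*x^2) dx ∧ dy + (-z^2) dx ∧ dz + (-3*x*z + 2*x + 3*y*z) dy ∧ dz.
d(omega) = (2 - 3*z) dx ∧ dy ∧ dz

For a 2-form omega = sum_{i<j} g_{ij} dx_i ∧ dx_j, the exterior derivative is
  d(omega) = sum_{i<j} d(g_{ij}) ∧ dx_i ∧ dx_j = sum_{i<j, k} (∂g_{ij}/∂x_k) dx_k ∧ dx_i ∧ dx_j.
Expand each term, using dx_k ∧ dx_i ∧ dx_j = sgn(permutation) dx_{(a)} ∧ dx_{(b)} ∧ dx_{(c)} with (a < b < c) sorted:
  d(-3*x*z + 2*x + 3*y*z) includes (∂/∂x)(-3*x*z + 2*x + 3*y*z) dx = (2 - 3*z) dx, which multiplied by dy ∧ dz gives (2 - 3*z) dx ∧ dy ∧ dz
Collecting like 3-forms: d(omega) = (2 - 3*z) dx ∧ dy ∧ dz.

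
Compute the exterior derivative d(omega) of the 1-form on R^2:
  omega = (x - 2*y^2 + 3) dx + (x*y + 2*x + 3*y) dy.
d(omega) = (5*y + 2) dx ∧ dy

For a 1-form omega = sum_i f_i dx_i, the exterior derivative is
  d(omega) = sum_{i < j} (∂f_j/∂x_i - ∂f_i/∂x_j) dx_i ∧ dx_j.
  coefficient of dx ∧ dy: ∂f_2/∂x - ∂f_1/∂y = ∂(x*y + 2*x + 3*y)/∂x - ∂(x - 2*y^2 + 3)/∂y = 5*y + 2
Assembling: d(omega) = (5*y + 2) dx ∧ dy.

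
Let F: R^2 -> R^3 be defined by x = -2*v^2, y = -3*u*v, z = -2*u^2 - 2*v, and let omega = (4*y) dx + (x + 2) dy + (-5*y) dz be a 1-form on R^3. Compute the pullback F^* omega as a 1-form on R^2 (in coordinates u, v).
F^* omega = (6*v*(-10*u^2 + v^2 - 1)) du + (6*u*(9*v^2 - 5*v - 1)) dv

Using F^*(f dg) = (f ∘ F) d(g ∘ F), substitute each coordinate x_i by F_i(u, v) in f_i, and replace dx_i by d F_i = (∂F_i/∂u) du + (∂F_i/∂v) dv.
  For the x component: f_1(F) = -12*u*v; d F_1 = (0) du + (-4*v) dv
  For the y component: f_2(F) = 2 - 2*v^2; d F_2 = (-3*v) du + (-3*u) dv
  For the z component: f_3(F) = 15*u*v; d F_3 = (-4*u) du + (-2) dv
Combining and collecting du, dv coefficients:
  coeff of du: 6*v*(-10*u^2 + v^2 - 1)
  coeff of dv: 6*u*(9*v^2 - 5*v - 1)
F^* omega = (6*v*(-10*u^2 + v^2 - 1)) du + (6*u*(9*v^2 - 5*v - 1)) dv.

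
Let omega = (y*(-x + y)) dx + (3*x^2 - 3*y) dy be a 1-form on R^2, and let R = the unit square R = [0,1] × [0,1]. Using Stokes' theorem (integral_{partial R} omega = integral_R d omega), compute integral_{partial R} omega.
integral_(partial R) omega = 5/2

Stokes: integral_partial_R omega = integral_R d omega with d omega = (∂Q/∂x - ∂P/∂y) dx ∧ dy.
  ∂Q/∂x = 6*x
  ∂P/∂y = -x + 2*y
  integrand = ∂Q/∂x - ∂P/∂y = 7*x - 2*y.
Integrating over R: integral_0^1 integral_0^1 (7*x - 2*y) dx dy = 5/2.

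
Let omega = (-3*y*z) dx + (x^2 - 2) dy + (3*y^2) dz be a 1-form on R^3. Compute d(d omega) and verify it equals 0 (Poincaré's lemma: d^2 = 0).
d(d omega) = 0

Step 1: d omega = sum_{i<j} (∂f_j/∂x_i - ∂f_i/∂x_j) dx_i ∧ dx_j:
  coeff of dx ∧ dy: 2*x + 3*z
  coeff of dx ∧ dz: 3*y
  coeff of dy ∧ dz: 6*y
Step 2: Apply d again to each 2-form coefficient. The only possible 3-form in R^3 is dx ∧ dy ∧ dz, with coefficient
  ∂(coeff of dy∧dz)/∂x - ∂(coeff of dx∧dz)/∂y + ∂(coeff of dx∧dy)/∂z
  = ∂/∂x (6*y) - ∂/∂y (3*y) + ∂/∂z (2*x + 3*z).
Each of these terms simplifies to sums of mixed partials that cancel in pairs. The result is 0 (by equality of mixed partials for smooth functions — Schwarz / Clairaut).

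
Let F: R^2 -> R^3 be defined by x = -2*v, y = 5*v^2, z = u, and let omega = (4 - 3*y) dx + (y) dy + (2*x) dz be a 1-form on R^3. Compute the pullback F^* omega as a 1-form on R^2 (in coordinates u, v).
F^* omega = (-4*v) du + (50*v^3 + 30*v^2 - 8) dv

Using F^*(f dg) = (f ∘ F) d(g ∘ F), substitute each coordinate x_i by F_i(u, v) in f_i, and replace dx_i by d F_i = (∂F_i/∂u) du + (∂F_i/∂v) dv.
  For the x component: f_1(F) = 4 - 15*v^2; d F_1 = (0) du + (-2) dv
  For the y component: f_2(F) = 5*v^2; d F_2 = (0) du + (10*v) dv
  For the z component: f_3(F) = -4*v; d F_3 = (1) du + (0) dv
Combining and collecting du, dv coefficients:
  coeff of du: -4*v
  coeff of dv: 50*v^3 + 30*v^2 - 8
F^* omega = (-4*v) du + (50*v^3 + 30*v^2 - 8) dv.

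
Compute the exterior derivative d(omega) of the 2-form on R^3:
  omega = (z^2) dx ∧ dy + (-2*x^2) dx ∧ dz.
d(omega) = (2*z) dx ∧ dy ∧ dz

For a 2-form omega = sum_{i<j} g_{ij} dx_i ∧ dx_j, the exterior derivative is
  d(omega) = sum_{i<j} d(g_{ij}) ∧ dx_i ∧ dx_j = sum_{i<j, k} (∂g_{ij}/∂x_k) dx_k ∧ dx_i ∧ dx_j.
Expand each term, using dx_k ∧ dx_i ∧ dx_j = sgn(permutation) dx_{(a)} ∧ dx_{(b)} ∧ dx_{(c)} with (a < b < c) sorted:
  d(z^2) includes (∂/∂z)(z^2) dz = (2*z) dz, which multiplied by dx ∧ dy gives (2*z) dx ∧ dy ∧ dz
Collecting like 3-forms: d(omega) = (2*z) dx ∧ dy ∧ dz.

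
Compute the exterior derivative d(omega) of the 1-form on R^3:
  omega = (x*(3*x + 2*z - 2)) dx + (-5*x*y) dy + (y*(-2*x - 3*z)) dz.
d(omega) = (-5*y) dx ∧ dy + (-2*x - 2*y) dx ∧ dz + (-2*x - 3*z) dy ∧ dz

For a 1-form omega = sum_i f_i dx_i, the exterior derivative is
  d(omega) = sum_{i < j} (∂f_j/∂x_i - ∂f_i/∂x_j) dx_i ∧ dx_j.
  coefficient of dx ∧ dy: ∂f_2/∂x - ∂f_1/∂y = ∂(-5*x*y)/∂x - ∂(x*(3*x + 2*z - 2))/∂y = -5*y
  coefficient of dx ∧ dz: ∂f_3/∂x - ∂f_1/∂z = ∂(y*(-2*x - 3*z))/∂x - ∂(x*(3*x + 2*z - 2))/∂z = -2*x - 2*y
  coefficient of dy ∧ dz: ∂f_3/∂y - ∂f_2/∂z = ∂(y*(-2*x - 3*z))/∂y - ∂(-5*x*y)/∂z = -2*x - 3*z
Assembling: d(omega) = (-5*y) dx ∧ dy + (-2*x - 2*y) dx ∧ dz + (-2*x - 3*z) dy ∧ dz.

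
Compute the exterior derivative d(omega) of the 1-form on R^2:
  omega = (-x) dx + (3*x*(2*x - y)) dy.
d(omega) = (12*x - 3*y) dx ∧ dy

For a 1-form omega = sum_i f_i dx_i, the exterior derivative is
  d(omega) = sum_{i < j} (∂f_j/∂x_i - ∂f_i/∂x_j) dx_i ∧ dx_j.
  coefficient of dx ∧ dy: ∂f_2/∂x - ∂f_1/∂y = ∂(3*x*(2*x - y))/∂x - ∂(-x)/∂y = 12*x - 3*y
Assembling: d(omega) = (12*x - 3*y) dx ∧ dy.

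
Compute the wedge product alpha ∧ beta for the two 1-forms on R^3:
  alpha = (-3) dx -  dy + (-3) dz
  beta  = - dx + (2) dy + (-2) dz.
alpha ∧ beta = (-7) dx ∧ dy + (3) dx ∧ dz + (8) dy ∧ dz

Distribute the wedge, using dx_i ∧ dx_j = -dx_j ∧ dx_i and dx_i ∧ dx_i = 0. For each pair (i, j) with i < j, the coefficient of dx_i ∧ dx_j in alpha ∧ beta is (alpha_i * beta_j - alpha_j * beta_i). Collecting: alpha ∧ beta = (-7) dx ∧ dy + (3) dx ∧ dz + (8) dy ∧ dz.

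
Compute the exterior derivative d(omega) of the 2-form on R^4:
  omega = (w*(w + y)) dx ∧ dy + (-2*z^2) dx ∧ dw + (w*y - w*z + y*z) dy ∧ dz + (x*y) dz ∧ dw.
d(omega) = (2*w + y) dx ∧ dy ∧ dw + (y + 4*z) dx ∧ dz ∧ dw + (x + y - z) dy ∧ dz ∧ dw

For a 2-form omega = sum_{i<j} g_{ij} dx_i ∧ dx_j, the exterior derivative is
  d(omega) = sum_{i<j} d(g_{ij}) ∧ dx_i ∧ dx_j = sum_{i<j, k} (∂g_{ij}/∂x_k) dx_k ∧ dx_i ∧ dx_j.
Expand each term, using dx_k ∧ dx_i ∧ dx_j = sgn(permutation) dx_{(a)} ∧ dx_{(b)} ∧ dx_{(c)} with (a < b < c) sorted:
  d(w*(w + y)) includes (∂/∂w)(w*(w + y)) dw = (2*w + y) dw, which multiplied by dx ∧ dy gives (2*w + y) dx ∧ dy ∧ dw
  d(-2*z^2) includes (∂/∂z)(-2*z^2) dz = (-4*z) dz, which multiplied by dx ∧ dw gives (4*z) dx ∧ dz ∧ dw
  d(w*y - w*z + y*z) includes (∂/∂w)(w*y - w*z + y*z) dw = (y - z) dw, which multiplied by dy ∧ dz gives (y - z) dy ∧ dz ∧ dw
  d(x*y) includes (∂/∂x)(x*y) dx = (y) dx, which multiplied by dz ∧ dw gives (y) dx ∧ dz ∧ dw
  d(x*y) includes (∂/∂y)(x*y) dy = (x) dy, which multiplied by dz ∧ dw gives (x) dy ∧ dz ∧ dw
Collecting like 3-forms: d(omega) = (2*w + y) dx ∧ dy ∧ dw + (y + 4*z) dx ∧ dz ∧ dw + (x + y - z) dy ∧ dz ∧ dw.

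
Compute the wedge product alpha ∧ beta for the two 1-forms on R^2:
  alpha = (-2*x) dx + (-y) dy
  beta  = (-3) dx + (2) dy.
alpha ∧ beta = (-4*x - 3*y) dx ∧ dy

Distribute the wedge, using dx_i ∧ dx_j = -dx_j ∧ dx_i and dx_i ∧ dx_i = 0. For each pair (i, j) with i < j, the coefficient of dx_i ∧ dx_j in alpha ∧ beta is (alpha_i * beta_j - alpha_j * beta_i). Collecting: alpha ∧ beta = (-4*x - 3*y) dx ∧ dy.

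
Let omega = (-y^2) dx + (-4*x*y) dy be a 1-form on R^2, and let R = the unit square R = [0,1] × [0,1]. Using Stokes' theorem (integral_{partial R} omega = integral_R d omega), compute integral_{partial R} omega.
integral_(partial R) omega = -1

Stokes: integral_partial_R omega = integral_R d omega with d omega = (∂Q/∂x - ∂P/∂y) dx ∧ dy.
  ∂Q/∂x = -4*y
  ∂P/∂y = -2*y
  integrand = ∂Q/∂x - ∂P/∂y = -2*y.
Integrating over R: integral_0^1 integral_0^1 (-2*y) dx dy = -1.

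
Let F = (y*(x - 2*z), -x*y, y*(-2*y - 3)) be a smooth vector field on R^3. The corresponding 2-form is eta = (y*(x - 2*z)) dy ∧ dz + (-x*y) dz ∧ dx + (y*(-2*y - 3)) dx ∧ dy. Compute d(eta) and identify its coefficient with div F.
d(eta) = (-x + y) dx ∧ dy ∧ dz; div F = -x + y

For a 2-form in R^3 of the form above, applying d gives a 3-form with coefficient ∂P/∂x + ∂Q/∂y + ∂R/∂z:
  ∂P/∂x = y
  ∂Q/∂y = -x
  ∂R/∂z = 0
Sum = -x + y, which is exactly div F.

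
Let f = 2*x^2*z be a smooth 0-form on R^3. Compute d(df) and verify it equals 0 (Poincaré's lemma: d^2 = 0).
d(df) = 0

Step 1: df = sum_i (∂f/∂x_i) dx_i = (4*x*z) dx + (0) dy + (2*x^2) dz.
Step 2: Apply d again. Using the 1-form formula, the coefficient of dx ∧ dy in d(df) is ∂^2 f/∂x ∂y - ∂^2 f/∂y ∂x = (0) - (0) = 0 (equality of mixed partials for smooth f).
Similarly for dx ∧ dz and dy ∧ dz — all coefficients vanish. So d(df) = 0.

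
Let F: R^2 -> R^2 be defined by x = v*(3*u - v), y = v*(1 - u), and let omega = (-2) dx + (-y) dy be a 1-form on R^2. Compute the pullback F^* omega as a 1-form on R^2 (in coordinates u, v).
F^* omega = (v*(-u*v + v - 6)) du + (-u^2*v + 2*u*v - 6*u + 3*v) dv

Using F^*(f dg) = (f ∘ F) d(g ∘ F), substitute each coordinate x_i by F_i(u, v) in f_i, and replace dx_i by d F_i = (∂F_i/∂u) du + (∂F_i/∂v) dv.
  For the x component: f_1(F) = -2; d F_1 = (3*v) du + (3*u - 2*v) dv
  For the y component: f_2(F) = v*(u - 1); d F_2 = (-v) du + (1 - u) dv
Combining and collecting du, dv coefficients:
  coeff of du: v*(-u*v + v - 6)
  coeff of dv: -u^2*v + 2*u*v - 6*u + 3*v
F^* omega = (v*(-u*v + v - 6)) du + (-u^2*v + 2*u*v - 6*u + 3*v) dv.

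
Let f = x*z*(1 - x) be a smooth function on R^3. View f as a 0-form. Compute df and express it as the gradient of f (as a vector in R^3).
df = (z*(1 - 2*x)) dx + (0) dy + (x*(1 - x)) dz; grad f = (z*(1 - 2*x), 0, x*(1 - x))

For a 0-form f, d f = (∂f/∂x) dx + (∂f/∂y) dy + (∂f/∂z) dz. The components of the vector representation are exactly the entries of grad f in Cartesian coordinates:
  ∂f/∂x = z*(1 - 2*x)
  ∂f/∂y = 0
  ∂f/∂z = x*(1 - x).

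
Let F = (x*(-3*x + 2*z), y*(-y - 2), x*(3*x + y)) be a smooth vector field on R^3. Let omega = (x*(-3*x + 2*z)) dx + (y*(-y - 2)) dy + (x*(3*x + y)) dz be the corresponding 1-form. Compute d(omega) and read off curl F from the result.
d(omega) = (x) dy ∧ dz + (-4*x - y) dz ∧ dx + (0) dx ∧ dy; curl F = (x, -4*x - y, 0)

d omega = sum_{i<j} (∂f_j/∂x_i - ∂f_i/∂x_j) dx_i ∧ dx_j. Under the identification (dy ∧ dz, dz ∧ dx, dx ∧ dy) ↔ (e_x, e_y, e_z), the coefficients are exactly the components of curl F. Compute:
  ∂R/∂y - ∂Q/∂z = (x) - (0) = x
  ∂P/∂z - ∂R/∂x = (2*x) - (6*x + y) = -4*x - y
  ∂Q/∂x - ∂P/∂y = (0) - (0) = 0.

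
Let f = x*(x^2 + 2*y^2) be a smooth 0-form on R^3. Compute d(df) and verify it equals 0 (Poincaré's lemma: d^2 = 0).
d(df) = 0

Step 1: df = sum_i (∂f/∂x_i) dx_i = (3*x^2 + 2*y^2) dx + (4*x*y) dy + (0) dz.
Step 2: Apply d again. Using the 1-form formula, the coefficient of dx ∧ dy in d(df) is ∂^2 f/∂x ∂y - ∂^2 f/∂y ∂x = (4*y) - (4*y) = 0 (equality of mixed partials for smooth f).
Similarly for dx ∧ dz and dy ∧ dz — all coefficients vanish. So d(df) = 0.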